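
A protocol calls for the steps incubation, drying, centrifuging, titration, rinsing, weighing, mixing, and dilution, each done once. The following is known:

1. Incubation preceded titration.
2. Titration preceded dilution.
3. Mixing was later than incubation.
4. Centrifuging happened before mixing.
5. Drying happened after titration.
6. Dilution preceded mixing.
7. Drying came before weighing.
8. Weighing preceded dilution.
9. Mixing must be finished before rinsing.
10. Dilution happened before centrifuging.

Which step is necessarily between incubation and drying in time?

Tracing the constraints gives incubation → titration → drying, so titration sits after incubation and before drying.
No other step is forced both after incubation and before drying.

titration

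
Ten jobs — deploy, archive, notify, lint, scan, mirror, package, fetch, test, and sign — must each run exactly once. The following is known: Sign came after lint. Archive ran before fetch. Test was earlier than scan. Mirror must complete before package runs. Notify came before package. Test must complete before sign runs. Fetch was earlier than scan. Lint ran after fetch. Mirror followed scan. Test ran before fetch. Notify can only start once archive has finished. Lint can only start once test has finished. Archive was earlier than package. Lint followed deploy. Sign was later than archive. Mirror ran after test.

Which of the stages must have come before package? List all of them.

Directly stated before package: archive, mirror, and notify.
Fetch reaches package via fetch → scan → mirror → package.
Scan reaches package via scan → mirror → package.
Test reaches package via test → mirror → package.
No chain forces deploy (or any of the others) ahead of package.

archive, fetch, mirror, notify, scan, test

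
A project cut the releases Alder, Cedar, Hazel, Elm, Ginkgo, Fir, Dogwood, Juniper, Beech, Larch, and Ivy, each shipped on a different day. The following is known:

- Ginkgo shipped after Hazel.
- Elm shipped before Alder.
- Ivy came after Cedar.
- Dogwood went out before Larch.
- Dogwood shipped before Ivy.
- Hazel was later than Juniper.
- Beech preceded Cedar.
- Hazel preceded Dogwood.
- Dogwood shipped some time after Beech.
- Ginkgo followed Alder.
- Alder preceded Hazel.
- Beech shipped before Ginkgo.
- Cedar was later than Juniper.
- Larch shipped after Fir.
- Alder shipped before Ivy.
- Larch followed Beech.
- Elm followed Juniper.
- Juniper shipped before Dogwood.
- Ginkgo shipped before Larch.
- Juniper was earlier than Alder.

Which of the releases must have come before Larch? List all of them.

Alder, Beech, Dogwood, Elm, Fir, Ginkgo, Hazel, Juniper

Directly stated before Larch: Beech, Dogwood, Fir, and Ginkgo.
Alder reaches Larch via Alder → Ginkgo → Larch.
Elm reaches Larch via Elm → Alder → Ginkgo → Larch.
Hazel reaches Larch via Hazel → Dogwood → Larch.
Likewise Juniper reaches Larch by chaining the stated constraints.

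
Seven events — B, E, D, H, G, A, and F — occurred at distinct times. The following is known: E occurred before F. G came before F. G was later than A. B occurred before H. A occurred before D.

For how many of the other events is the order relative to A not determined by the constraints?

Forced after A: D, F, and G.
That leaves B, E, and H with no forced order relative to A — 3.

3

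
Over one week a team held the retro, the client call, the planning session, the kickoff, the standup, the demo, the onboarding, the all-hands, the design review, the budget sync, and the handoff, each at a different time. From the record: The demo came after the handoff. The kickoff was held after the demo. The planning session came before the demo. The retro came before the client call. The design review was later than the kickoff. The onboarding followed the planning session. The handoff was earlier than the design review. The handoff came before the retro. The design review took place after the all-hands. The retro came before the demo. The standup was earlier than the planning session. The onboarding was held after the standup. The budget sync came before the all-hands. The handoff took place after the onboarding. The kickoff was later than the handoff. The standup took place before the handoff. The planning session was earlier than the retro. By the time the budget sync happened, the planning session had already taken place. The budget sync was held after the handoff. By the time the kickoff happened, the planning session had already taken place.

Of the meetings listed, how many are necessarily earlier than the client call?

5

Directly stated before the client call: the retro.
The handoff reaches the client call via the handoff → the retro → the client call.
The onboarding reaches the client call via the onboarding → the handoff → the retro → the client call.
The planning session reaches the client call via the planning session → the retro → the client call.
Likewise the standup reaches the client call by chaining the stated constraints.
No chain forces the all-hands (or any of the others) ahead of the client call.
That's the handoff, the onboarding, the planning session, the retro, and the standup — 5 in all.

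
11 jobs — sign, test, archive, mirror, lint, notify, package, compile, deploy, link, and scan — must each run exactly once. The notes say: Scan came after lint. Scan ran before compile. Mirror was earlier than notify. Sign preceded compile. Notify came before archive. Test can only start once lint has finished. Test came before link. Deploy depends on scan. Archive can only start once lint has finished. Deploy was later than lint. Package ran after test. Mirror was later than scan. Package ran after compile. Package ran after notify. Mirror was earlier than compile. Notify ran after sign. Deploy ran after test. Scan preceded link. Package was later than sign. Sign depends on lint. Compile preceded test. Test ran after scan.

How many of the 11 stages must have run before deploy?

Directly stated before deploy: lint, scan, and test.
Compile reaches deploy via compile → test → deploy.
Mirror reaches deploy via mirror → compile → test → deploy.
Sign reaches deploy via sign → compile → test → deploy.
That's compile, lint, mirror, scan, sign, and test — 6 in all.

6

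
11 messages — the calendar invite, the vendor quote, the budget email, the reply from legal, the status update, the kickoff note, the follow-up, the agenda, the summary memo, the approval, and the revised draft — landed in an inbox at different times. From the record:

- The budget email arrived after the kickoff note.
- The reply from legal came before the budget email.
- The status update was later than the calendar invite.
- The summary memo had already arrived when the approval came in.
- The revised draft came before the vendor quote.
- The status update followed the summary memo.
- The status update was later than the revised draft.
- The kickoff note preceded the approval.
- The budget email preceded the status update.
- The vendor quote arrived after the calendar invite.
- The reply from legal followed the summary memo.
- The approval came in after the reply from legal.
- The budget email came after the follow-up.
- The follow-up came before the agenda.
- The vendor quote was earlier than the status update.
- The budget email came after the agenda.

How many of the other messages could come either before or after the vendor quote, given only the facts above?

Forced before the vendor quote: the calendar invite and the revised draft; forced after the vendor quote: the status update.
That leaves the agenda, the approval, the budget email, the follow-up, the kickoff note, the reply from legal, and the summary memo with no forced order relative to the vendor quote — 7.

7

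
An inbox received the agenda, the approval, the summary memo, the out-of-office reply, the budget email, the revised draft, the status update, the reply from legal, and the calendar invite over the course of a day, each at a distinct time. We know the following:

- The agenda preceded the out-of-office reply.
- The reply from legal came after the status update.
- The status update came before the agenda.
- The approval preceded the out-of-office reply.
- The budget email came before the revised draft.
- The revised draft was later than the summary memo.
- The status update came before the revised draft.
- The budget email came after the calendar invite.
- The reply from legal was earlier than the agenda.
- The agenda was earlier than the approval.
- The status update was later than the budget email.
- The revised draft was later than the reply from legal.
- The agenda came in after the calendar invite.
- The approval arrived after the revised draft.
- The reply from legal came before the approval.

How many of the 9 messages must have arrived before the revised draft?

Directly stated before the revised draft: the budget email, the reply from legal, the status update, and the summary memo.
The calendar invite reaches the revised draft via the calendar invite → the budget email → the revised draft.
No chain forces the approval (or any of the others) ahead of the revised draft.
That's the budget email, the calendar invite, the reply from legal, the status update, and the summary memo — 5 in all.

5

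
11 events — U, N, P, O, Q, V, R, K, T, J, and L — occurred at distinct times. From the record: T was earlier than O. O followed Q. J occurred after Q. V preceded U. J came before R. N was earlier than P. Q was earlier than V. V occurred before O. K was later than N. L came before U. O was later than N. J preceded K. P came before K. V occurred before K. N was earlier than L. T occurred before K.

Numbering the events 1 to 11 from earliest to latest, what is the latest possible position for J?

J must come before K and R — 2 events forced after it.
Everything else can be placed before J in some valid order, so J can sit as late as position 11 − 2 = 9.

9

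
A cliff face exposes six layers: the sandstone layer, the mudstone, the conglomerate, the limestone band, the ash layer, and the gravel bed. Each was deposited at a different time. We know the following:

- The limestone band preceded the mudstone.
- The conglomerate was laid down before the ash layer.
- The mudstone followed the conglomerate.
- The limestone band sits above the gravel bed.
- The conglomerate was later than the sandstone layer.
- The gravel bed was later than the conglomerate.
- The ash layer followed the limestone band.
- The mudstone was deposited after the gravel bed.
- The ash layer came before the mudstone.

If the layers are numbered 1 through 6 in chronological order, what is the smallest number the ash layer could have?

The conglomerate, the gravel bed, the limestone band, and the sandstone layer must all come before the ash layer — 4 forced predecessors.
Nothing else is forced ahead of the ash layer, so its earliest slot is position 4 + 1 = 5.

5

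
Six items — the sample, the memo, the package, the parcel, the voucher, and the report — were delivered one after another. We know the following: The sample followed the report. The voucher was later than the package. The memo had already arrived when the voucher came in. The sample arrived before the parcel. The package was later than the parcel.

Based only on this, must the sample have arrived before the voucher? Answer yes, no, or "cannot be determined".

Chain the constraints: the sample → the parcel → the package → the voucher. Each link is directly stated, so the sample comes before the voucher.

yes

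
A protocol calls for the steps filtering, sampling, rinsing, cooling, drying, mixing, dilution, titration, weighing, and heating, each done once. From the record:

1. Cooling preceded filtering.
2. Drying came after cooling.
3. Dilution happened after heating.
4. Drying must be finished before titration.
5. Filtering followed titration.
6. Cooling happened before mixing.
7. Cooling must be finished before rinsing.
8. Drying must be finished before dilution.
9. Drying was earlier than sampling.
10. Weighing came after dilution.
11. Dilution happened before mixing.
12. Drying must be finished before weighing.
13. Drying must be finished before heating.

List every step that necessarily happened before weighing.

cooling, dilution, drying, heating

Directly stated before weighing: dilution and drying.
Cooling reaches weighing via cooling → drying → weighing.
Heating reaches weighing via heating → dilution → weighing.
No chain forces filtering (or any of the others) ahead of weighing.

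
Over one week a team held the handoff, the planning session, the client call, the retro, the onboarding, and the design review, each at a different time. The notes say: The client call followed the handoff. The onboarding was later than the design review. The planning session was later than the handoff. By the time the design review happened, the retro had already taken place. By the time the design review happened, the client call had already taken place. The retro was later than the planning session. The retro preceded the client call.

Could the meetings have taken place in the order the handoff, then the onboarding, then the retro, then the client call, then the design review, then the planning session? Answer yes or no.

no

The constraints require the design review before the onboarding, but in the proposed sequence the onboarding appears ahead of the design review. That one violation is enough.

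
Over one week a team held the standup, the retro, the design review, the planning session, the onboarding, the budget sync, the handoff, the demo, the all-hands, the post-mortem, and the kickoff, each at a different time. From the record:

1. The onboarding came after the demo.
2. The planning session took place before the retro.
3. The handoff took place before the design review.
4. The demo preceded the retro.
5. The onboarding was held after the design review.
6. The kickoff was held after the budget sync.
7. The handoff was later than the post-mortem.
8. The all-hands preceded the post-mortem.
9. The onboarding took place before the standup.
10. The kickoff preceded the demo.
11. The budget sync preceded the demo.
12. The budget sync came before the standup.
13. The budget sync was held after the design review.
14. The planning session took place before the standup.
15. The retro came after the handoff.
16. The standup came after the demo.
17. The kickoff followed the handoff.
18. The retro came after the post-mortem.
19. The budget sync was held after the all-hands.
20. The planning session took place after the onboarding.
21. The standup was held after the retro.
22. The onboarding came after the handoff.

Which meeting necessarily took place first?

the all-hands

The all-hands has a chain of constraints placing it before every other meeting, so the all-hands must be first.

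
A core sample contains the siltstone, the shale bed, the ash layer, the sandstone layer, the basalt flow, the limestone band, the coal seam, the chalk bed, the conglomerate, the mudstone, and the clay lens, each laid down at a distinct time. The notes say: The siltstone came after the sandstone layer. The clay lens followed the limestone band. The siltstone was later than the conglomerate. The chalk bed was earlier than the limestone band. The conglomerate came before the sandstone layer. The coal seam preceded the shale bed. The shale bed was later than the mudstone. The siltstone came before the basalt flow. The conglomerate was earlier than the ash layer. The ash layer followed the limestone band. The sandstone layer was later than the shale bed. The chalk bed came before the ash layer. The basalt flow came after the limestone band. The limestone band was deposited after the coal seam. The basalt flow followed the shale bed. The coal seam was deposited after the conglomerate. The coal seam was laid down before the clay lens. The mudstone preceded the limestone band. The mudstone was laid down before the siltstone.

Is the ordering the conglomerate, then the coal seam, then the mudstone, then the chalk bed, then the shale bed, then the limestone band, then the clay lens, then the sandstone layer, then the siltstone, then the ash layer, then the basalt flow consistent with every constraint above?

Check each stated constraint against the proposed order — e.g. the conglomerate is ahead of the siltstone; the conglomerate is ahead of the ash layer. Every pair is in the required order; nothing is violated.

yes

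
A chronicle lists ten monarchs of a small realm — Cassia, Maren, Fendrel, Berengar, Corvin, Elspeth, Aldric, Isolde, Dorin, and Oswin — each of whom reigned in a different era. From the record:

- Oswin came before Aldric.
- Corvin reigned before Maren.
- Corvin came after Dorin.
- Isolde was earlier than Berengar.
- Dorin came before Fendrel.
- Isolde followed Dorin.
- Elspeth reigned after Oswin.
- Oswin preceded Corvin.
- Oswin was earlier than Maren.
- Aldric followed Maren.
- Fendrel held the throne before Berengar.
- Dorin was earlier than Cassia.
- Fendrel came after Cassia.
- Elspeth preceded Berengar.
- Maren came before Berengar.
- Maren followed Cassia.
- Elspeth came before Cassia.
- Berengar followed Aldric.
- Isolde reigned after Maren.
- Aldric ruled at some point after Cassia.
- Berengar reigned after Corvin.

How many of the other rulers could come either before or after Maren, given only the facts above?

Forced before Maren: Cassia, Corvin, Dorin, Elspeth, and Oswin; forced after Maren: Aldric, Berengar, and Isolde.
That leaves Fendrel with no forced order relative to Maren — 1.

1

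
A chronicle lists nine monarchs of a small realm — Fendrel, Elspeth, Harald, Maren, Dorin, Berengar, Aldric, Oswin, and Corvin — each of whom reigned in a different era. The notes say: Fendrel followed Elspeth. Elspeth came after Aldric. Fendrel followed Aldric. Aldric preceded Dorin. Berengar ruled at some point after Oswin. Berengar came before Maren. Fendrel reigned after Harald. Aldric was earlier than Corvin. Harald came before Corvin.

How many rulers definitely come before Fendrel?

Directly stated before Fendrel: Aldric, Elspeth, and Harald.
That's Aldric, Elspeth, and Harald — 3 in all.

3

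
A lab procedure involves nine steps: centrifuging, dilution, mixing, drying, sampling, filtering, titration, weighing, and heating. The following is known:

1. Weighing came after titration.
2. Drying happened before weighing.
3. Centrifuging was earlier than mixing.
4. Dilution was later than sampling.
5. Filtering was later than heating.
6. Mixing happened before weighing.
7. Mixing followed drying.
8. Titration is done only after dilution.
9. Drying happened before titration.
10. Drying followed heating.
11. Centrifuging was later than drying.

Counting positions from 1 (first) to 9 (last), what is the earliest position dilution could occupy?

2

Sampling must come before dilution — 1 forced predecessor.
Nothing else is forced ahead of dilution, so its earliest slot is position 1 + 1 = 2.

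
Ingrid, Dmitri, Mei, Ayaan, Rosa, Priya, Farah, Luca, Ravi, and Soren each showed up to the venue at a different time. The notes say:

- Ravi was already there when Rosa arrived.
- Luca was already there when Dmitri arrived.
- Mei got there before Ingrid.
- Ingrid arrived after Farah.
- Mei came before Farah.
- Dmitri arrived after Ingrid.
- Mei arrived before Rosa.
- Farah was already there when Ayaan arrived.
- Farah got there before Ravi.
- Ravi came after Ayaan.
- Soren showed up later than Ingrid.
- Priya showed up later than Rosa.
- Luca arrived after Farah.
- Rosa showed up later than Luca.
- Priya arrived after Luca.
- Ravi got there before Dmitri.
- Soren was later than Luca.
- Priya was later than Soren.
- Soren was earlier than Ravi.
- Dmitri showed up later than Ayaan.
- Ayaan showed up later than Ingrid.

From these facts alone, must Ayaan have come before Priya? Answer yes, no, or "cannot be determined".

Chain the constraints: Ayaan → Ravi → Rosa → Priya. Each link is directly stated, so Ayaan comes before Priya.

yes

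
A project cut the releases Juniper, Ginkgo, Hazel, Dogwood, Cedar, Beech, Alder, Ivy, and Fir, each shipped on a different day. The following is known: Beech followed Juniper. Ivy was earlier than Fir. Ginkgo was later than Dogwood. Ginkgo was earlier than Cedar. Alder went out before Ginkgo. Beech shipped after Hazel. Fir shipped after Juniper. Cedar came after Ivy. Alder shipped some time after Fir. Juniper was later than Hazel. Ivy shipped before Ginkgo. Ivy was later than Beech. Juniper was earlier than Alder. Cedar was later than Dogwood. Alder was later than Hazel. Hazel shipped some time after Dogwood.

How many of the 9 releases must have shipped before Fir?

5

Directly stated before Fir: Ivy and Juniper.
Beech reaches Fir via Beech → Ivy → Fir.
Dogwood reaches Fir via Dogwood → Hazel → Juniper → Fir.
Hazel reaches Fir via Hazel → Juniper → Fir.
That's Beech, Dogwood, Hazel, Ivy, and Juniper — 5 in all.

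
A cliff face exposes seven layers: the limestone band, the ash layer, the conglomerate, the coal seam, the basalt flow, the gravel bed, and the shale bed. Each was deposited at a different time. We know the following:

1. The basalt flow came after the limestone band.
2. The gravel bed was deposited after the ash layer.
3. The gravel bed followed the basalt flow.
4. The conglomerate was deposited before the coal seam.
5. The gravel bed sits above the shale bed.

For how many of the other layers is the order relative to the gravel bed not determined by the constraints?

Forced before the gravel bed: the ash layer, the basalt flow, the limestone band, and the shale bed.
That leaves the coal seam and the conglomerate with no forced order relative to the gravel bed — 2.

2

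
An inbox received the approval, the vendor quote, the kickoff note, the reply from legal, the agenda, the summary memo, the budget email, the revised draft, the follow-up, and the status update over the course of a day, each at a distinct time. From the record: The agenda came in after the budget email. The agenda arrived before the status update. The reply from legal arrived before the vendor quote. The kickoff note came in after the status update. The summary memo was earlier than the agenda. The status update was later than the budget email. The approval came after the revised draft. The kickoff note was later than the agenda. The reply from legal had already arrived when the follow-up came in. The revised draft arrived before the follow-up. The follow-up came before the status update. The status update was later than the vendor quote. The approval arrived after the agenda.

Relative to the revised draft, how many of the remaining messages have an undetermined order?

Forced after the revised draft: the approval, the follow-up, the kickoff note, and the status update.
That leaves the agenda, the budget email, the reply from legal, the summary memo, and the vendor quote with no forced order relative to the revised draft — 5.

5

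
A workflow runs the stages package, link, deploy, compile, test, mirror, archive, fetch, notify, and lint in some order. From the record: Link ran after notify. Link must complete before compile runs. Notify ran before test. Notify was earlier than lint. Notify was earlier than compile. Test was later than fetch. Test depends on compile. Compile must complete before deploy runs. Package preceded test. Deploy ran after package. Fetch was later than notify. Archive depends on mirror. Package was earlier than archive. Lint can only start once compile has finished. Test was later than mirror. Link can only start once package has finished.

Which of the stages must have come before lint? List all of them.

compile, link, notify, package

Directly stated before lint: compile and notify.
Link reaches lint via link → compile → lint.
Package reaches lint via package → link → compile → lint.
No chain forces fetch (or any of the others) ahead of lint.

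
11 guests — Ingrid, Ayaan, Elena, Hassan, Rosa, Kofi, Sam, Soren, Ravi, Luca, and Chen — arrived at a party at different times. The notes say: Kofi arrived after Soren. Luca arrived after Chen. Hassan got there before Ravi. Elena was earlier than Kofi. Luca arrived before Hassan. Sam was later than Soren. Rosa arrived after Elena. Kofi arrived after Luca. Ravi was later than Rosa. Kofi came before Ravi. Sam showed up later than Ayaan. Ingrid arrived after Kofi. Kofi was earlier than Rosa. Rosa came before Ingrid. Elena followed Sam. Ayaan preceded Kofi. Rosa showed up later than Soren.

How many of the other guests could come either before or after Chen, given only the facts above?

4

Forced after Chen: Hassan, Ingrid, Kofi, Luca, Ravi, and Rosa.
That leaves Ayaan, Elena, Sam, and Soren with no forced order relative to Chen — 4.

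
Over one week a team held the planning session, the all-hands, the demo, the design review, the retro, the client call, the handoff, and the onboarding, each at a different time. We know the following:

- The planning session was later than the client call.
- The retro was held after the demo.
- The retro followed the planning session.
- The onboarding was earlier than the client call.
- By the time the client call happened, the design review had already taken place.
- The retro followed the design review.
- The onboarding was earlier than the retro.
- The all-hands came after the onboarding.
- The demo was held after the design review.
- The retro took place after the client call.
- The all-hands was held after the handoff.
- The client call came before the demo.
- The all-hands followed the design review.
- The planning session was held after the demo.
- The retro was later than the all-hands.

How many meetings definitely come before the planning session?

4

Directly stated before the planning session: the client call and the demo.
The design review reaches the planning session via the design review → the demo → the planning session.
The onboarding reaches the planning session via the onboarding → the client call → the planning session.
No chain forces the handoff (or any of the others) ahead of the planning session.
That's the client call, the demo, the design review, and the onboarding — 4 in all.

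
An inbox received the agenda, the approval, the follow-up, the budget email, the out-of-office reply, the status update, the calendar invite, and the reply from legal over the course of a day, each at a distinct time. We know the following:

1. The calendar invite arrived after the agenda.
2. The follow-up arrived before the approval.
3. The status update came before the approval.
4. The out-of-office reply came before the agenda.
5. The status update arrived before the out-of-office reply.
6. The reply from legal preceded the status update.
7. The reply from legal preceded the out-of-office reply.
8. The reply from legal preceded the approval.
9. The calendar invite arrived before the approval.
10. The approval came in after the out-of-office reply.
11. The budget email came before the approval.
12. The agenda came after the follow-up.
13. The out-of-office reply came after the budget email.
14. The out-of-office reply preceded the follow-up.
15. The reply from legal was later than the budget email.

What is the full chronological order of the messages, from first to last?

the budget email, the reply from legal, the status update, the out-of-office reply, the follow-up, the agenda, the calendar invite, the approval

The constraints fix every adjacent pair, so only one ordering works:
the budget email → the reply from legal → the status update → the out-of-office reply → the follow-up → the agenda → the calendar invite → the approval.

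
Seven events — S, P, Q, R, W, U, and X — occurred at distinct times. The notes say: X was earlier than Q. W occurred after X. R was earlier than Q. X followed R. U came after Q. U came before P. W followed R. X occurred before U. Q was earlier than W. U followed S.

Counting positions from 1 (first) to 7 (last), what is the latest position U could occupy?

U must come before P — 1 event forced after it.
Everything else can be placed before U in some valid order, so U can sit as late as position 7 − 1 = 6.

6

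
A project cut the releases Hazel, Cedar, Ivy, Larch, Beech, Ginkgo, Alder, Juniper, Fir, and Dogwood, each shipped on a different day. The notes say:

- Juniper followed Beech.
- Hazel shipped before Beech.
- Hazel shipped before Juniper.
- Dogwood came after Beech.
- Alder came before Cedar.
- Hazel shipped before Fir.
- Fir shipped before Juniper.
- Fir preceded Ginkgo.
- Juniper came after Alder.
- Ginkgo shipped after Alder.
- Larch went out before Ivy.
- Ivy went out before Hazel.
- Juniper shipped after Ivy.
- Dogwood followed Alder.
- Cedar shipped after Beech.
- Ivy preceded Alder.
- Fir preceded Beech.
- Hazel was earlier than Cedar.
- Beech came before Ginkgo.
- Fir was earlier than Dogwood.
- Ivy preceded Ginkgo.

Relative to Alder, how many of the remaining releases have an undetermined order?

Forced before Alder: Ivy and Larch; forced after Alder: Cedar, Dogwood, Ginkgo, and Juniper.
That leaves Beech, Fir, and Hazel with no forced order relative to Alder — 3.

3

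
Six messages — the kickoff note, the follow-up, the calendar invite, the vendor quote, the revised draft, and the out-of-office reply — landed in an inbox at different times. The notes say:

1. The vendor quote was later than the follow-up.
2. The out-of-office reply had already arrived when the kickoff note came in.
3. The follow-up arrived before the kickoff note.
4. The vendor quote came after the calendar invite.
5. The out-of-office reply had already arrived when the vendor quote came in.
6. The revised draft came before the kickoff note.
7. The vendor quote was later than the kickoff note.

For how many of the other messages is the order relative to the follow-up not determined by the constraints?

3

Forced after the follow-up: the kickoff note and the vendor quote.
That leaves the calendar invite, the out-of-office reply, and the revised draft with no forced order relative to the follow-up — 3.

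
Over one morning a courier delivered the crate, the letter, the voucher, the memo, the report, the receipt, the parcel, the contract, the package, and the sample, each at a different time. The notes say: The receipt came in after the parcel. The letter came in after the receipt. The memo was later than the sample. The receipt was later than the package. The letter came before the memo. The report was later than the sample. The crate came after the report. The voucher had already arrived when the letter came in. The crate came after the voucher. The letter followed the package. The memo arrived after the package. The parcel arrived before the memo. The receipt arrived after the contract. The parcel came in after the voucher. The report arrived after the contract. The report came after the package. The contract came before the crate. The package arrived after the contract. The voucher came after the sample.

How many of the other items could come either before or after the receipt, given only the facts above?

Forced before the receipt: the contract, the package, the parcel, the sample, and the voucher; forced after the receipt: the letter and the memo.
That leaves the crate and the report with no forced order relative to the receipt — 2.

2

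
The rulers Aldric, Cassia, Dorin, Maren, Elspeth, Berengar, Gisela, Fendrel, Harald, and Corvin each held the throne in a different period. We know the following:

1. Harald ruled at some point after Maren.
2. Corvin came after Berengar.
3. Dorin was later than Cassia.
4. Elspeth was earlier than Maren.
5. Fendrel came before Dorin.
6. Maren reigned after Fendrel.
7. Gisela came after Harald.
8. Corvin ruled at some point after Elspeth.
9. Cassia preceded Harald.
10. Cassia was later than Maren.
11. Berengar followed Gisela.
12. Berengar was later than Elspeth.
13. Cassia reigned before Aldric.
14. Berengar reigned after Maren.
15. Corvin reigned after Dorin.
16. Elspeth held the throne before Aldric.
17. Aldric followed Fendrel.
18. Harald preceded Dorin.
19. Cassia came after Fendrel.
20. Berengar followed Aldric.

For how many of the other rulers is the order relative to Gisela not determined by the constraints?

2

Forced before Gisela: Cassia, Elspeth, Fendrel, Harald, and Maren; forced after Gisela: Berengar and Corvin.
That leaves Aldric and Dorin with no forced order relative to Gisela — 2.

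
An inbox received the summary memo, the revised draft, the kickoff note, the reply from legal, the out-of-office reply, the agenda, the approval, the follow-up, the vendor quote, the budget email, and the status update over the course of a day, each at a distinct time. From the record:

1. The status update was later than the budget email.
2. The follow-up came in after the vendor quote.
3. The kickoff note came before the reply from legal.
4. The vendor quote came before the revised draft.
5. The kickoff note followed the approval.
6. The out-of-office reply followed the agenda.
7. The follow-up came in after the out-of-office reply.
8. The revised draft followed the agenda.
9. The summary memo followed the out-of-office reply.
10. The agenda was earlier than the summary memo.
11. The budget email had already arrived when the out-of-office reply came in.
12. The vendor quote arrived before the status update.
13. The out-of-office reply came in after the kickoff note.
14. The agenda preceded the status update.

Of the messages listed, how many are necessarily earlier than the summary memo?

Directly stated before the summary memo: the agenda and the out-of-office reply.
The approval reaches the summary memo via the approval → the kickoff note → the out-of-office reply → the summary memo.
The budget email reaches the summary memo via the budget email → the out-of-office reply → the summary memo.
The kickoff note reaches the summary memo via the kickoff note → the out-of-office reply → the summary memo.
That's the agenda, the approval, the budget email, the kickoff note, and the out-of-office reply — 5 in all.

5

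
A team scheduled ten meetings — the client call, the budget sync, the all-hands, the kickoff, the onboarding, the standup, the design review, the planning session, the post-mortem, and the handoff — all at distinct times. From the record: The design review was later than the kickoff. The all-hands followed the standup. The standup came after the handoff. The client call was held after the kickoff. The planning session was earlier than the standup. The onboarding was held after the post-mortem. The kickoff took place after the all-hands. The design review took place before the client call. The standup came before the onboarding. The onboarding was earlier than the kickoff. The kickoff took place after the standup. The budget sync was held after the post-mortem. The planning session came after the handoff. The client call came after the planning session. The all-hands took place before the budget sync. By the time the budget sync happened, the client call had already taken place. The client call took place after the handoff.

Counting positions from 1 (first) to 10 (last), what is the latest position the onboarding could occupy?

The onboarding must come before the budget sync, the client call, the design review, and the kickoff — 4 meetings forced after it.
Everything else can be placed before the onboarding in some valid order, so the onboarding can sit as late as position 10 − 4 = 6.

6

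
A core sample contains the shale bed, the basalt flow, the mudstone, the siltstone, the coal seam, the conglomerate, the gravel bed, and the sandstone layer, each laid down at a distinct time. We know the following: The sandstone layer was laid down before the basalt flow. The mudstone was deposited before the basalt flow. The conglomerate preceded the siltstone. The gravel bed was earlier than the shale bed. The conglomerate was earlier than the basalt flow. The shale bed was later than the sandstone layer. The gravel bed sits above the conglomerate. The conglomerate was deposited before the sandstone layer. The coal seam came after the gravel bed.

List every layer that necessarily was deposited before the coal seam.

Directly stated before the coal seam: the gravel bed.
The conglomerate reaches the coal seam via the conglomerate → the gravel bed → the coal seam.

the conglomerate, the gravel bed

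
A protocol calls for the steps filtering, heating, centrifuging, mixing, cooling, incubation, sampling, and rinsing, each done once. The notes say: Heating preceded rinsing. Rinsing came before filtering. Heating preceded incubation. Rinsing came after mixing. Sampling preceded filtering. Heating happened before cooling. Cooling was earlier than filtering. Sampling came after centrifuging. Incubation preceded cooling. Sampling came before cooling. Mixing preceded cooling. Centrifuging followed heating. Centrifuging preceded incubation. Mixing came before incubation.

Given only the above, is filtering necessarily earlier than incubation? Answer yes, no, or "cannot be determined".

no

Tracing the constraints gives incubation → cooling → filtering, so incubation must come before filtering.
That means filtering cannot be before incubation.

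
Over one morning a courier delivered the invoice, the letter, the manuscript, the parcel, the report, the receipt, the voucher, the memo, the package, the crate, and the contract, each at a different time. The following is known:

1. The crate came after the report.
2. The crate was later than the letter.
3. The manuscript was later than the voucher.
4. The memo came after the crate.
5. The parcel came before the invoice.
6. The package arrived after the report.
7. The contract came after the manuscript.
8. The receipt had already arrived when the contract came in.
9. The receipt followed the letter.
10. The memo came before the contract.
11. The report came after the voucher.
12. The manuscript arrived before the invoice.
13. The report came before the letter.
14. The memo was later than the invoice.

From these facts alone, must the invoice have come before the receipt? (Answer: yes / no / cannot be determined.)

No chain of stated constraints runs from the invoice to the receipt, and none runs from the receipt to the invoice either.
So the relative order of the invoice and the receipt is not fixed by the given facts.

cannot be determined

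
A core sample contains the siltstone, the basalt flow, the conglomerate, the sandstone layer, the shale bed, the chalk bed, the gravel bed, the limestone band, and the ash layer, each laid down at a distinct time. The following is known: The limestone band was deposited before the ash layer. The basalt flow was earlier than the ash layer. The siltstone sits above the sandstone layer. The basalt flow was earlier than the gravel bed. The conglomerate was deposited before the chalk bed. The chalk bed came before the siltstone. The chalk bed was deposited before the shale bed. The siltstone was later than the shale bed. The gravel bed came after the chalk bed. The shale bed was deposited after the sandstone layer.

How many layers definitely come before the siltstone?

4

Directly stated before the siltstone: the chalk bed, the sandstone layer, and the shale bed.
The conglomerate reaches the siltstone via the conglomerate → the chalk bed → the siltstone.
No chain forces the limestone band (or any of the others) ahead of the siltstone.
That's the chalk bed, the conglomerate, the sandstone layer, and the shale bed — 4 in all.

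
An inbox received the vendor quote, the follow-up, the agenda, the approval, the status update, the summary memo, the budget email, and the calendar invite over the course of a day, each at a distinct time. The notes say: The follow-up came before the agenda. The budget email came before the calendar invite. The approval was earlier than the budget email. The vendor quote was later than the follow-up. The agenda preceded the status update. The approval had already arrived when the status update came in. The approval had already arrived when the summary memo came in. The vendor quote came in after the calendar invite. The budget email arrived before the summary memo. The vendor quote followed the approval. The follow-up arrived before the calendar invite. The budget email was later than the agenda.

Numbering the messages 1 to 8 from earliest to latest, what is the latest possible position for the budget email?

5

The budget email must come before the calendar invite, the summary memo, and the vendor quote — 3 messages forced after it.
Everything else can be placed before the budget email in some valid order, so the budget email can sit as late as position 8 − 3 = 5.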